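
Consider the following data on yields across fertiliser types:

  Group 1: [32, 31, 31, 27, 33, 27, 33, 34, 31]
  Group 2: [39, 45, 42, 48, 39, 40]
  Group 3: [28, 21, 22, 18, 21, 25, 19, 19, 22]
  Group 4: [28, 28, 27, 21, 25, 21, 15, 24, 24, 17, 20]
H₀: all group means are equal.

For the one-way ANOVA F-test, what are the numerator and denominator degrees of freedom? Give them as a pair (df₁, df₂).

k = 4 groups, N = 35 total
df = (k−1, N−k) = (4−1, 35−4) = (3, 31)

degrees of freedom = [3, 31]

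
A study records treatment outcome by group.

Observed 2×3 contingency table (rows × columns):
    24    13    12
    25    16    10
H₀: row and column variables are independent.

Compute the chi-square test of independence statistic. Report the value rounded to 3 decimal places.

test statistic = 0.473

Row totals [49, 51], col totals [49, 29, 22], n=100
χ² = (24−24.01)²/24.01 + (13−14.21)²/14.21 + (12−10.78)²/10.78 + (25−24.99)²/24.99 + (16−14.79)²/14.79 + (10−11.22)²/11.22 = 0.4728
df = 2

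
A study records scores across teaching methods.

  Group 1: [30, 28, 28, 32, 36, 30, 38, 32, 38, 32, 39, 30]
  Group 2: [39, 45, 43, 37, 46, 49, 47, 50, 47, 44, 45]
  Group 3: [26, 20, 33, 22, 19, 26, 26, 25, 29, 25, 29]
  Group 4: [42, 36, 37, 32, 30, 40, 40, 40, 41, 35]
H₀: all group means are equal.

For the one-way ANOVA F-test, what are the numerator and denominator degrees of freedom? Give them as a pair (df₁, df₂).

k = 4 groups, N = 44 total
df = (k−1, N−k) = (4−1, 44−4) = (3, 40)

degrees of freedom = [3, 40]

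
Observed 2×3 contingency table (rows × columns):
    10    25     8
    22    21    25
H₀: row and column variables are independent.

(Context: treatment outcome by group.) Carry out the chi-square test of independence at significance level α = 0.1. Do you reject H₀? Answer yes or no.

reject H₀: yes

Row totals [43, 68], col totals [32, 46, 33], n=111
χ² = (10−12.40)²/12.40 + (25−17.82)²/17.82 + (8−12.78)²/12.78 + (22−19.60)²/19.60 + (21−28.18)²/28.18 + (25−20.22)²/20.22 = 8.4009
df = 2
p-value (upper-tail) = 0.01499
At α=0.1: p < α → reject H₀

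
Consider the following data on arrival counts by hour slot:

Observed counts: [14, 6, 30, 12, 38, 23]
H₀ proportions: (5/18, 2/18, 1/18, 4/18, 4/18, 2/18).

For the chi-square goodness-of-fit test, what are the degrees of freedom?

df = k − 1 = 6 − 1 = 5

degrees of freedom = 5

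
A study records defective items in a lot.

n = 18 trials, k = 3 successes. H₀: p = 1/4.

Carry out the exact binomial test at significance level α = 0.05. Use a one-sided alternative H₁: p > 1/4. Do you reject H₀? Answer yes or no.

reject H₀: no

Exact binomial: n=18, k=3, p₀=1/4=0.2500
P(X≥3) from Σ C(n,i)·p₀^i·(1−p₀)^(n−i)
p-value (one-sided, H₁ greater) = 0.86469
At α=0.05: p ≥ α → fail to reject H₀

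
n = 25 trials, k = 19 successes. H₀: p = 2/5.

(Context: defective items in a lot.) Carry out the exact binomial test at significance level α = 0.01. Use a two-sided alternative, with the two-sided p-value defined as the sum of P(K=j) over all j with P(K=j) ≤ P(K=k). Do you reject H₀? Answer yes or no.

reject H₀: yes

Exact binomial: n=25, k=19, p₀=2/5=0.4000
P(X=j) = C(n,j)·p₀^j·(1−p₀)^(n−j); p = Σ P(X=j) over j with P(X=j) ≤ P(X=19)
p-value (two-sided) = 0.00033
At α=0.01: p < α → reject H₀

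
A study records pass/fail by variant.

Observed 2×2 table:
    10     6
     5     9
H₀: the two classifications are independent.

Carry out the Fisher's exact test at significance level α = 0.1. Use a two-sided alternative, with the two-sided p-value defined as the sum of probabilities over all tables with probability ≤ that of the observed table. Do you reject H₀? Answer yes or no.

Margins: r₁=16, r₂=14, c₁=15, c₂=15, n=30
p_obs = C(16,10)·C(14,5)/C(30,15); sum pmf over tables with pmf ≤ p_obs
p-value (two-sided) = 0.27230
At α=0.1: p ≥ α → fail to reject H₀

reject H₀: no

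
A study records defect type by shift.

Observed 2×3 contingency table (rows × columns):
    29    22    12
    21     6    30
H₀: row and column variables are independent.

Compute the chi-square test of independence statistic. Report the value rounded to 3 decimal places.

test statistic = 17.882

Row totals [63, 57], col totals [50, 28, 42], n=120
χ² = (29−26.25)²/26.25 + (22−14.70)²/14.70 + (12−22.05)²/22.05 + (21−23.75)²/23.75 + (6−13.30)²/13.30 + (30−19.95)²/19.95 = 17.8818
df = 2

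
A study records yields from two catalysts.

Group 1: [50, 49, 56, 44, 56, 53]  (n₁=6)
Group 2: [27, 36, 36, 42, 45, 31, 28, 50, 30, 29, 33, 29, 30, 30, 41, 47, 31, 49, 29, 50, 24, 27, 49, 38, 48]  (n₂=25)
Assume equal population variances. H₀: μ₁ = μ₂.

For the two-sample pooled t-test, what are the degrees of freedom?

df = n₁ + n₂ − 2 = 6 + 25 − 2 = 29

degrees of freedom = 29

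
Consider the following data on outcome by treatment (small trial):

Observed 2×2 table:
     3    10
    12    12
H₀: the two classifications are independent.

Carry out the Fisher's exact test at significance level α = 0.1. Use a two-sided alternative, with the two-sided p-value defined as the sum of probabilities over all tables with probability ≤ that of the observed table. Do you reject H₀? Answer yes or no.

Margins: r₁=13, r₂=24, c₁=15, c₂=22, n=37
p_obs = C(13,3)·C(24,12)/C(37,15); sum pmf over tables with pmf ≤ p_obs
p-value (two-sided) = 0.16548
At α=0.1: p ≥ α → fail to reject H₀

reject H₀: no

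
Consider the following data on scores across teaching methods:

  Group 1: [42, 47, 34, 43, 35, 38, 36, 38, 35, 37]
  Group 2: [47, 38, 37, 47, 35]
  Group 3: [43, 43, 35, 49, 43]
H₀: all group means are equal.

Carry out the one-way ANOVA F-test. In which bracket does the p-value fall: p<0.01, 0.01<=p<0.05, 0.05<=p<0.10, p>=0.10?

p-value bracket: p>=0.10

Group means [38.50, 40.80, 42.60], grand mean 40.100
SSB = Σnᵢ(x̄ᵢ−x̄)² = 59.300; SSW = ΣΣ(x−x̄ᵢ)² = 390.500
MSB = 59.300/2 = 29.6500; MSW = 390.500/17 = 22.9706
F = MSB/MSW = 1.2908
df = (2, 17)
p-value (upper-tail) = 0.30069
→ bracket: p>=0.10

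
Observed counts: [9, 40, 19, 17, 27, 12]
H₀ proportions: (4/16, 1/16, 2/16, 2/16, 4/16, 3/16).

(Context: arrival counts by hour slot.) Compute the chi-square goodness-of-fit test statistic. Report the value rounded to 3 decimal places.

n = 124; E_i = n·p_i = [31.00, 7.75, 15.50, 15.50, 31.00, 23.25]
χ² = (9−31.00)²/31.00 + (40−7.75)²/7.75 + (19−15.50)²/15.50 + (17−15.50)²/15.50 + (27−31.00)²/31.00 + (12−23.25)²/23.25 = 156.7097
df = 5

test statistic = 156.710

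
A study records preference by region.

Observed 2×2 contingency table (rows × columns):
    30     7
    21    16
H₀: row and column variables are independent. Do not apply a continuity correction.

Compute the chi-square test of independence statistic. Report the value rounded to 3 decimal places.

Row totals [37, 37], col totals [51, 23], n=74
χ² = (30−25.50)²/25.50 + (7−11.50)²/11.50 + (21−25.50)²/25.50 + (16−11.50)²/11.50 = 5.1100
df = 1

test statistic = 5.110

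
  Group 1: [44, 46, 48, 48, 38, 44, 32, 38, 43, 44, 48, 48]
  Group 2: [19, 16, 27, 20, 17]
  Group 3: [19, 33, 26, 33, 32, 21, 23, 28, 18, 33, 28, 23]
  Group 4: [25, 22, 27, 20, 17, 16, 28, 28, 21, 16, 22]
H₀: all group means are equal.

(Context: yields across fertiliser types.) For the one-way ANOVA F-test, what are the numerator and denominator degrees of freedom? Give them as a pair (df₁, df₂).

k = 4 groups, N = 40 total
df = (k−1, N−k) = (4−1, 40−4) = (3, 36)

degrees of freedom = [3, 36]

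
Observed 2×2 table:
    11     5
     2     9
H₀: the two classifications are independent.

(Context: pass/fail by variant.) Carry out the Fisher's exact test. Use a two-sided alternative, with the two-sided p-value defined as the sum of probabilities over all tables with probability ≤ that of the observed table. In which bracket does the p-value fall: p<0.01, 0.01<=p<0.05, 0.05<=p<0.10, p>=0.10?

Margins: r₁=16, r₂=11, c₁=13, c₂=14, n=27
p_obs = C(16,11)·C(11,2)/C(27,13); sum pmf over tables with pmf ≤ p_obs
p-value (two-sided) = 0.01831
→ bracket: 0.01<=p<0.05

p-value bracket: 0.01<=p<0.05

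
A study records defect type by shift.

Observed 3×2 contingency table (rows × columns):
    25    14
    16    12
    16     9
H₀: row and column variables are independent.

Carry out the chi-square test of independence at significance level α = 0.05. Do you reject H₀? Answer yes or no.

reject H₀: no

Row totals [39, 28, 25], col totals [57, 35], n=92
χ² = (25−24.16)²/24.16 + (14−14.84)²/14.84 + (16−17.35)²/17.35 + (12−10.65)²/10.65 + (16−15.49)²/15.49 + (9−9.51)²/9.51 = 0.3958
df = 2
p-value (upper-tail) = 0.82047
At α=0.05: p ≥ α → fail to reject H₀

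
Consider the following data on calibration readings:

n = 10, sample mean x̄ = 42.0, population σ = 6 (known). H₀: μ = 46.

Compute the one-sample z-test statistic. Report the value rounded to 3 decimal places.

test statistic = -2.108

SE = σ/√n = 6/√10 = 1.8974
z = (x̄−μ₀)/SE = (42.0−46)/1.8974 = -2.1082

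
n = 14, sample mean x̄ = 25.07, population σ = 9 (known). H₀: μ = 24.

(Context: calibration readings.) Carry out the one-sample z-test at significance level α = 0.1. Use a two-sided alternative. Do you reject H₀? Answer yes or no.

SE = σ/√n = 9/√14 = 2.4054
z = (x̄−μ₀)/SE = (25.07−24)/2.4054 = 0.4448
p-value (two-sided) = 0.65643
At α=0.1: p ≥ α → fail to reject H₀

reject H₀: no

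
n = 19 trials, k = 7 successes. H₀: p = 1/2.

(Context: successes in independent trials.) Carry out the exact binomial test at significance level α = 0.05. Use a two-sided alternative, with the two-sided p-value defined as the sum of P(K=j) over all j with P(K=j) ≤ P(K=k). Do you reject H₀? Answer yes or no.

Exact binomial: n=19, k=7, p₀=1/2=0.5000
P(X=j) = C(n,j)·p₀^j·(1−p₀)^(n−j); p = Σ P(X=j) over j with P(X=j) ≤ P(X=7)
p-value (two-sided) = 0.35928
At α=0.05: p ≥ α → fail to reject H₀

reject H₀: no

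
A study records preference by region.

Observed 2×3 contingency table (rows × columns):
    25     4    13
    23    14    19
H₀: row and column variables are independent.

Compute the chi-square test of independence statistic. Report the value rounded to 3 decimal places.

Row totals [42, 56], col totals [48, 18, 32], n=98
χ² = (25−20.57)²/20.57 + (4−7.71)²/7.71 + (13−13.71)²/13.71 + (23−27.43)²/27.43 + (14−10.29)²/10.29 + (19−18.29)²/18.29 = 4.8631
df = 2

test statistic = 4.863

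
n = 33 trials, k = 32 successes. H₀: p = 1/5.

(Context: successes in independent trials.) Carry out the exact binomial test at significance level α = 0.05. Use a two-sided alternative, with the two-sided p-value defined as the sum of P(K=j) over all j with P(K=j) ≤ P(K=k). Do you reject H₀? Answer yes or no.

Exact binomial: n=33, k=32, p₀=1/5=0.2000
P(X=j) = C(n,j)·p₀^j·(1−p₀)^(n−j); p = Σ P(X=j) over j with P(X=j) ≤ P(X=32)
p-value (two-sided) = 0.00000
At α=0.05: p < α → reject H₀

reject H₀: yes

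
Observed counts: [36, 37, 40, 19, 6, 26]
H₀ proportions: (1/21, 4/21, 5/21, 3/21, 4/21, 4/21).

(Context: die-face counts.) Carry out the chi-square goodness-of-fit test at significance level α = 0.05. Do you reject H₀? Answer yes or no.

reject H₀: yes

n = 164; E_i = n·p_i = [7.81, 31.24, 39.05, 23.43, 31.24, 31.24]
χ² = (36−7.81)²/7.81 + (37−31.24)²/31.24 + (40−39.05)²/39.05 + (19−23.43)²/23.43 + (6−31.24)²/31.24 + (26−31.24)²/31.24 = 124.9527
df = 5
p-value (upper-tail) = 0.00000
At α=0.05: p < α → reject H₀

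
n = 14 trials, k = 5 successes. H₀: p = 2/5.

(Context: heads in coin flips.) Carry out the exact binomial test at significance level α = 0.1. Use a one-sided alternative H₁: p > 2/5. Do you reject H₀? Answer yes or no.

Exact binomial: n=14, k=5, p₀=2/5=0.4000
P(X≥5) from Σ C(n,i)·p₀^i·(1−p₀)^(n−i)
p-value (one-sided, H₁ greater) = 0.72074
At α=0.1: p ≥ α → fail to reject H₀

reject H₀: no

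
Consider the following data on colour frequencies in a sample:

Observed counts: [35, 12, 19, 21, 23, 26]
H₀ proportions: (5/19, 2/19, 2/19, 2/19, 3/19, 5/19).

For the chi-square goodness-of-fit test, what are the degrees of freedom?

df = k − 1 = 6 − 1 = 5

degrees of freedom = 5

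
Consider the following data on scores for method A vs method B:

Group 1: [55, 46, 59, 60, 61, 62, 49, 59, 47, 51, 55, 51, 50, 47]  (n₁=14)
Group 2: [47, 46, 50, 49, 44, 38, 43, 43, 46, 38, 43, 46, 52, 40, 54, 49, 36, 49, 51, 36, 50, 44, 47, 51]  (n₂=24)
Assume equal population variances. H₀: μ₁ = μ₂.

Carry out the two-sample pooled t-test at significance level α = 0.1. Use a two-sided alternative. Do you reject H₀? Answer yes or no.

x̄₁=53.714, s₁=5.690, n₁=14
x̄₂=45.500, s₂=5.125, n₂=24
s_p² = [13·5.690² + 23·5.125²]/36 = 28.4683
SE = √(s_p²·(1/14+1/24)) = 1.7943
t = (53.714−45.500)/1.7943 = 4.5779
df = 36
p-value (two-sided) = 0.00005
At α=0.1: p < α → reject H₀

reject H₀: yes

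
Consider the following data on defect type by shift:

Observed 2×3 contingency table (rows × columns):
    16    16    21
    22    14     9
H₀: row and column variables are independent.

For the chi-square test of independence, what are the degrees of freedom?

df = (r−1)(c−1) = (2−1)·(3−1) = 2

degrees of freedom = 2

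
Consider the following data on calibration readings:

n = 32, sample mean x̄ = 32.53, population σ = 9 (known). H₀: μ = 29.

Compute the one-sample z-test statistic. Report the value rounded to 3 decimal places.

test statistic = 2.219

SE = σ/√n = 9/√32 = 1.5910
z = (x̄−μ₀)/SE = (32.53−29)/1.5910 = 2.2187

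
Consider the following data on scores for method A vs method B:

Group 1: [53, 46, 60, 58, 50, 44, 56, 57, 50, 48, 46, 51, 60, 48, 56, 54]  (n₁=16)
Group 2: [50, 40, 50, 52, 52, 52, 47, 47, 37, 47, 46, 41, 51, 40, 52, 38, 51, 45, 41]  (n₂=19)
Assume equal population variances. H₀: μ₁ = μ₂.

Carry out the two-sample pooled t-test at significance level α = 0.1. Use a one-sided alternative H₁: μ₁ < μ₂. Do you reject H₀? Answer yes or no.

reject H₀: no

x̄₁=52.312, s₁=5.173, n₁=16
x̄₂=46.263, s₂=5.248, n₂=19
s_p² = [15·5.173² + 18·5.248²]/33 = 27.1855
SE = √(s_p²·(1/16+1/19)) = 1.7692
t = (52.312−46.263)/1.7692 = 3.4193
df = 33
p-value (one-sided, H₁ less) = 0.99916
At α=0.1: p ≥ α → fail to reject H₀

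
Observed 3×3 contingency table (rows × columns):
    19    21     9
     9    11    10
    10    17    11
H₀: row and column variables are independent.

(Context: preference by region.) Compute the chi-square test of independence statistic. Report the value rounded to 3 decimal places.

Row totals [49, 30, 38], col totals [38, 49, 30], n=117
χ² = (19−15.91)²/15.91 + (21−20.52)²/20.52 + (9−12.56)²/12.56 + (9−9.74)²/9.74 + (11−12.56)²/12.56 + (10−7.69)²/7.69 + (10−12.34)²/12.34 + (17−15.91)²/15.91 + (11−9.74)²/9.74 = 3.2446
df = 4

test statistic = 3.245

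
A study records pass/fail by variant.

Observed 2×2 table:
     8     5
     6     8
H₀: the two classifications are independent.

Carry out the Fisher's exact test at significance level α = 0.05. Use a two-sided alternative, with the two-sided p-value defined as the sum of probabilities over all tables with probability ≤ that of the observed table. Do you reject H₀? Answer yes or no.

reject H₀: no

Margins: r₁=13, r₂=14, c₁=14, c₂=13, n=27
p_obs = C(13,8)·C(14,6)/C(27,14); sum pmf over tables with pmf ≤ p_obs
p-value (two-sided) = 0.44948
At α=0.05: p ≥ α → fail to reject H₀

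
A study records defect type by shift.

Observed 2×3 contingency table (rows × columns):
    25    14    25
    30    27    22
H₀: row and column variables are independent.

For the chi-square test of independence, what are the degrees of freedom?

degrees of freedom = 2

df = (r−1)(c−1) = (2−1)·(3−1) = 2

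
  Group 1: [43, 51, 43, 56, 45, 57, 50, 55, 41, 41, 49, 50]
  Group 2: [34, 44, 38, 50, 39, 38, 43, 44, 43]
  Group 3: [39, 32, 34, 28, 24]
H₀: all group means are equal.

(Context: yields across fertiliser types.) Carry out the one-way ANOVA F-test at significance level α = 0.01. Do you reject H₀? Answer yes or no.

Group means [48.42, 41.44, 31.40], grand mean 42.731
SSB = Σnᵢ(x̄ᵢ−x̄)² = 1044.776; SSW = ΣΣ(x−x̄ᵢ)² = 674.339
MSB = 1044.776/2 = 522.3882; MSW = 674.339/23 = 29.3191
F = MSB/MSW = 17.8173
df = (2, 23)
p-value (upper-tail) = 0.00002
At α=0.01: p < α → reject H₀

reject H₀: yes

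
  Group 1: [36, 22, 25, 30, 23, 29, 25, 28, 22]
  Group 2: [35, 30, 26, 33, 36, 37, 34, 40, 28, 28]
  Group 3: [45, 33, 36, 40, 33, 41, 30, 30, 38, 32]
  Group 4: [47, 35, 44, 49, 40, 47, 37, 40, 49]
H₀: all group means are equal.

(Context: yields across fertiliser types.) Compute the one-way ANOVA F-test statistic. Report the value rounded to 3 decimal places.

test statistic = 17.784

Group means [26.67, 32.70, 35.80, 43.11], grand mean 34.553
SSB = Σnᵢ(x̄ᵢ−x̄)² = 1268.806; SSW = ΣΣ(x−x̄ᵢ)² = 808.589
MSB = 1268.806/3 = 422.9353; MSW = 808.589/34 = 23.7820
F = MSB/MSW = 17.7838
df = (3, 34)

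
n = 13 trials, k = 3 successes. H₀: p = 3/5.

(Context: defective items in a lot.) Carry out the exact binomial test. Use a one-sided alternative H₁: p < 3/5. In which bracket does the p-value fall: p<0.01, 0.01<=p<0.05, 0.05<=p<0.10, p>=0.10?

p-value bracket: p<0.01

Exact binomial: n=13, k=3, p₀=3/5=0.6000
P(X≤3) from Σ C(n,i)·p₀^i·(1−p₀)^(n−i)
p-value (one-sided, H₁ less) = 0.00779
→ bracket: p<0.01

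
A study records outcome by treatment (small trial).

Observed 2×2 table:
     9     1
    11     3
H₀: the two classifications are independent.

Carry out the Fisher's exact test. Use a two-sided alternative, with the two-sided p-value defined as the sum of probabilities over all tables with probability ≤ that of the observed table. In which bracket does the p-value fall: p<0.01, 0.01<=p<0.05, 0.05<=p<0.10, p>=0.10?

p-value bracket: p>=0.10

Margins: r₁=10, r₂=14, c₁=20, c₂=4, n=24
p_obs = C(10,9)·C(14,11)/C(24,20); sum pmf over tables with pmf ≤ p_obs
p-value (two-sided) = 0.61462
→ bracket: p>=0.10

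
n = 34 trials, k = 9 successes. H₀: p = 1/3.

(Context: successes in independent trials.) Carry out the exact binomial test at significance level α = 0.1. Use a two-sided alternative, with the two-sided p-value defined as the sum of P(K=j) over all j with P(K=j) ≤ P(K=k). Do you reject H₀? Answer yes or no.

Exact binomial: n=34, k=9, p₀=1/3=0.3333
P(X=j) = C(n,j)·p₀^j·(1−p₀)^(n−j); p = Σ P(X=j) over j with P(X=j) ≤ P(X=9)
p-value (two-sided) = 0.46957
At α=0.1: p ≥ α → fail to reject H₀

reject H₀: no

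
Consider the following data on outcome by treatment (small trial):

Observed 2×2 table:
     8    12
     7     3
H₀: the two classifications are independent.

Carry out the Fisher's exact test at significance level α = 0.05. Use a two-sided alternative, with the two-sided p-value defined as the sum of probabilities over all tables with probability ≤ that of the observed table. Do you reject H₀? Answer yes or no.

reject H₀: no

Margins: r₁=20, r₂=10, c₁=15, c₂=15, n=30
p_obs = C(20,8)·C(10,7)/C(30,15); sum pmf over tables with pmf ≤ p_obs
p-value (two-sided) = 0.24508
At α=0.05: p ≥ α → fail to reject H₀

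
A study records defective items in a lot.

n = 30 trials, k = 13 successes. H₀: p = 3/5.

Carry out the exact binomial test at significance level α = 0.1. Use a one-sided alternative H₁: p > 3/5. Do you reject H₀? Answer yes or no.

reject H₀: no

Exact binomial: n=30, k=13, p₀=3/5=0.6000
P(X≥13) from Σ C(n,i)·p₀^i·(1−p₀)^(n−i)
p-value (one-sided, H₁ greater) = 0.97876
At α=0.1: p ≥ α → fail to reject H₀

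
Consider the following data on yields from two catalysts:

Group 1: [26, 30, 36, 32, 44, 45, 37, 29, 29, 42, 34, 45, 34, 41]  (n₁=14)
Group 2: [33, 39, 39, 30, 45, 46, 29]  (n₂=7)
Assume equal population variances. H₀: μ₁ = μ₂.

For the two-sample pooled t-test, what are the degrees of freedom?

df = n₁ + n₂ − 2 = 14 + 7 − 2 = 19

degrees of freedom = 19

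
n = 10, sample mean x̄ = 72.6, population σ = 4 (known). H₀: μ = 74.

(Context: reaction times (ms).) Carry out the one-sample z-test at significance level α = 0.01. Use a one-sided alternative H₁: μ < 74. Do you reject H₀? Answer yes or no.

reject H₀: no

SE = σ/√n = 4/√10 = 1.2649
z = (x̄−μ₀)/SE = (72.6−74)/1.2649 = -1.1068
p-value (one-sided, H₁ less) = 0.13419
At α=0.01: p ≥ α → fail to reject H₀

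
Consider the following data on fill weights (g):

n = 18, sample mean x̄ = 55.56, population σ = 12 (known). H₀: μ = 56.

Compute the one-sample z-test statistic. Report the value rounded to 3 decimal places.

SE = σ/√n = 12/√18 = 2.8284
z = (x̄−μ₀)/SE = (55.56−56)/2.8284 = -0.1556

test statistic = -0.156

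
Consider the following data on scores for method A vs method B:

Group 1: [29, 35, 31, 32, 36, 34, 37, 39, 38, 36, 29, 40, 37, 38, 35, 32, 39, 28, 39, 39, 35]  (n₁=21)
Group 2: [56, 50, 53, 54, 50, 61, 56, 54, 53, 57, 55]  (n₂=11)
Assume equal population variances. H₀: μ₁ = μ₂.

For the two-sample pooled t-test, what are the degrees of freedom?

df = n₁ + n₂ − 2 = 21 + 11 − 2 = 30

degrees of freedom = 30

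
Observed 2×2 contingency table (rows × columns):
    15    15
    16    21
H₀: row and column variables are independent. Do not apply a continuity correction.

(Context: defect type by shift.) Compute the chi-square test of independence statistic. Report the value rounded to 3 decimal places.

Row totals [30, 37], col totals [31, 36], n=67
χ² = (15−13.88)²/13.88 + (15−16.12)²/16.12 + (16−17.12)²/17.12 + (21−19.88)²/19.88 = 0.3042
df = 1

test statistic = 0.304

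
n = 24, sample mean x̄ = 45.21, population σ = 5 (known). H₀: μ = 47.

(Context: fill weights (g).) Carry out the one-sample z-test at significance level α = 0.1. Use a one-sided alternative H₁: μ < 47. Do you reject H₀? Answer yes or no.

reject H₀: yes

SE = σ/√n = 5/√24 = 1.0206
z = (x̄−μ₀)/SE = (45.21−47)/1.0206 = -1.7538
p-value (one-sided, H₁ less) = 0.03973
At α=0.1: p < α → reject H₀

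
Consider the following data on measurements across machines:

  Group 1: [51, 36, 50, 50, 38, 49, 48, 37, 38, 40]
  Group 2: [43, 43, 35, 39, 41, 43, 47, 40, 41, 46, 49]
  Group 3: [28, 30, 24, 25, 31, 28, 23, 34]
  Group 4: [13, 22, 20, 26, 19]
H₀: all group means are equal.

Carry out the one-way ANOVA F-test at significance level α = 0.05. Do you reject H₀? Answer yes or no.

reject H₀: yes

Group means [43.70, 42.45, 27.88, 20.00], grand mean 36.088
SSB = Σnᵢ(x̄ᵢ−x̄)² = 2859.033; SSW = ΣΣ(x−x̄ᵢ)² = 705.702
MSB = 2859.033/3 = 953.0110; MSW = 705.702/30 = 23.5234
F = MSB/MSW = 40.5133
df = (3, 30)
p-value (upper-tail) = 0.00000
At α=0.05: p < α → reject H₀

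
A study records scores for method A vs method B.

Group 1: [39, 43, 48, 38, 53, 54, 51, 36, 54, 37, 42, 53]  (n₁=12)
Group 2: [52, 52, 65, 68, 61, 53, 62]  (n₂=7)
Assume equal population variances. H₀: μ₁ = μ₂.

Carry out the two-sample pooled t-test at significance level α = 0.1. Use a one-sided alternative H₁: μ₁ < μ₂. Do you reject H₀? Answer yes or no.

x̄₁=45.667, s₁=7.215, n₁=12
x̄₂=59.000, s₂=6.633, n₂=7
s_p² = [11·7.215² + 6·6.633²]/17 = 49.2157
SE = √(s_p²·(1/12+1/7)) = 3.3365
t = (45.667−59.000)/3.3365 = -3.9962
df = 17
p-value (one-sided, H₁ less) = 0.00047
At α=0.1: p < α → reject H₀

reject H₀: yes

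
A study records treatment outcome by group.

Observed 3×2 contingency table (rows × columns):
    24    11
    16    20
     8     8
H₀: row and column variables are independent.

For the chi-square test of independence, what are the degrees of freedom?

degrees of freedom = 2

df = (r−1)(c−1) = (3−1)·(2−1) = 2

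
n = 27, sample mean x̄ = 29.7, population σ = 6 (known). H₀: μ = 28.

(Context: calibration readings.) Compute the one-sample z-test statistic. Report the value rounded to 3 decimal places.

test statistic = 1.472

SE = σ/√n = 6/√27 = 1.1547
z = (x̄−μ₀)/SE = (29.7−28)/1.1547 = 1.4722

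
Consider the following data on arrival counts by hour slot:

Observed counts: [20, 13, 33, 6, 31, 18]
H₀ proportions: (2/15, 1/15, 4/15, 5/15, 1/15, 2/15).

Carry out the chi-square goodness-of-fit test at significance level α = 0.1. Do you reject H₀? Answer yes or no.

reject H₀: yes

n = 121; E_i = n·p_i = [16.13, 8.07, 32.27, 40.33, 8.07, 16.13]
χ² = (20−16.13)²/16.13 + (13−8.07)²/8.07 + (33−32.27)²/32.27 + (6−40.33)²/40.33 + (31−8.07)²/8.07 + (18−16.13)²/16.13 = 98.6012
df = 5
p-value (upper-tail) = 0.00000
At α=0.1: p < α → reject H₀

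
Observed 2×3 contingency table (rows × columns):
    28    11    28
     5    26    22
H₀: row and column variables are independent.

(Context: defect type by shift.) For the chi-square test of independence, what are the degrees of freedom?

degrees of freedom = 2

df = (r−1)(c−1) = (2−1)·(3−1) = 2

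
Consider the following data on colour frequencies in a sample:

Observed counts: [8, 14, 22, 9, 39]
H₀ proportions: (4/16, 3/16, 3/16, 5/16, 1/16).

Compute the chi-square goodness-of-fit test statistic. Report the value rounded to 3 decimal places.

n = 92; E_i = n·p_i = [23.00, 17.25, 17.25, 28.75, 5.75]
χ² = (8−23.00)²/23.00 + (14−17.25)²/17.25 + (22−17.25)²/17.25 + (9−28.75)²/28.75 + (39−5.75)²/5.75 = 217.5420
df = 4

test statistic = 217.542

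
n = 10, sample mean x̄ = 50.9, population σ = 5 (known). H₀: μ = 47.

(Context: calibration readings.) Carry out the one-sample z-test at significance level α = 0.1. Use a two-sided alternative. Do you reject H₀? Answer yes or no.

SE = σ/√n = 5/√10 = 1.5811
z = (x̄−μ₀)/SE = (50.9−47)/1.5811 = 2.4666
p-value (two-sided) = 0.01364
At α=0.1: p < α → reject H₀

reject H₀: yes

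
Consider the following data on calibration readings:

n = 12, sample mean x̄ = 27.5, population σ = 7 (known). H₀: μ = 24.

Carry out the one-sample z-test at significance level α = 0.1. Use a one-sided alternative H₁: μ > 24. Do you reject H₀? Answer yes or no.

SE = σ/√n = 7/√12 = 2.0207
z = (x̄−μ₀)/SE = (27.5−24)/2.0207 = 1.7321
p-value (one-sided, H₁ greater) = 0.04163
At α=0.1: p < α → reject H₀

reject H₀: yes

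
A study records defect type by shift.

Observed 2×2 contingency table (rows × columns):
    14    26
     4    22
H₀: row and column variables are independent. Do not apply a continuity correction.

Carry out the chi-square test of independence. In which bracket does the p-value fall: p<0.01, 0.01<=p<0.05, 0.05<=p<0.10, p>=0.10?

p-value bracket: 0.05<=p<0.10

Row totals [40, 26], col totals [18, 48], n=66
χ² = (14−10.91)²/10.91 + (26−29.09)²/29.09 + (4−7.09)²/7.09 + (22−18.91)²/18.91 = 3.0567
df = 1
p-value (upper-tail) = 0.08040
→ bracket: 0.05<=p<0.10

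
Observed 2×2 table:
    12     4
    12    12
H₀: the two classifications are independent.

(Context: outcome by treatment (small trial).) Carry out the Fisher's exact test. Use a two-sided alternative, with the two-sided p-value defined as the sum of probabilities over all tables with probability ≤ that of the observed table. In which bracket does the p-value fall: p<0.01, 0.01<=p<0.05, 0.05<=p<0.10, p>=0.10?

Margins: r₁=16, r₂=24, c₁=24, c₂=16, n=40
p_obs = C(16,12)·C(24,12)/C(40,24); sum pmf over tables with pmf ≤ p_obs
p-value (two-sided) = 0.18806
→ bracket: p>=0.10

p-value bracket: p>=0.10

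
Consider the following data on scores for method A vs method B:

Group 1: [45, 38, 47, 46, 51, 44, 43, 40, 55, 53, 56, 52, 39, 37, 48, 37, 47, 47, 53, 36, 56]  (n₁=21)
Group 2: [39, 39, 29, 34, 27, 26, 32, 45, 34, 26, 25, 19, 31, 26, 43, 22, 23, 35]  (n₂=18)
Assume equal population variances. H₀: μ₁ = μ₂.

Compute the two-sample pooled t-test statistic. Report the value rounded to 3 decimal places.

test statistic = 6.867

x̄₁=46.190, s₁=6.600, n₁=21
x̄₂=30.833, s₂=7.366, n₂=18
s_p² = [20·6.600² + 17·7.366²]/37 = 48.4794
SE = √(s_p²·(1/21+1/18)) = 2.2365
t = (46.190−30.833)/2.2365 = 6.8667
df = 37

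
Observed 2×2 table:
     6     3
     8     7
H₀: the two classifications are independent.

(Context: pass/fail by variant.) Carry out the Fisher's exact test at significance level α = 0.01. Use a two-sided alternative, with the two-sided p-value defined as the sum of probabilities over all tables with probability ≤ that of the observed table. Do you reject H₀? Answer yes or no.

Margins: r₁=9, r₂=15, c₁=14, c₂=10, n=24
p_obs = C(9,6)·C(15,8)/C(24,14); sum pmf over tables with pmf ≤ p_obs
p-value (two-sided) = 0.67846
At α=0.01: p ≥ α → fail to reject H₀

reject H₀: no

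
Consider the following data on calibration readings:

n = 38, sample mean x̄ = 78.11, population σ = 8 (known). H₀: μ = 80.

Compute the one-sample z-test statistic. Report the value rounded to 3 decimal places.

SE = σ/√n = 8/√38 = 1.2978
z = (x̄−μ₀)/SE = (78.11−80)/1.2978 = -1.4563

test statistic = -1.456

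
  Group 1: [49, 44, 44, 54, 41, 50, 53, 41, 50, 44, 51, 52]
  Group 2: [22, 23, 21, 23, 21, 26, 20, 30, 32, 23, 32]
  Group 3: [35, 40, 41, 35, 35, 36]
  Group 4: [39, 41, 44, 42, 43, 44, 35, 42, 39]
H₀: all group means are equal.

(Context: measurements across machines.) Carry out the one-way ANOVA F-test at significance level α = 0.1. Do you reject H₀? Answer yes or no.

reject H₀: yes

Group means [47.75, 24.82, 37.00, 41.00], grand mean 37.816
SSB = Σnᵢ(x̄ᵢ−x̄)² = 3137.824; SSW = ΣΣ(x−x̄ᵢ)² = 547.886
MSB = 3137.824/3 = 1045.9414; MSW = 547.886/34 = 16.1143
F = MSB/MSW = 64.9076
df = (3, 34)
p-value (upper-tail) = 0.00000
At α=0.1: p < α → reject H₀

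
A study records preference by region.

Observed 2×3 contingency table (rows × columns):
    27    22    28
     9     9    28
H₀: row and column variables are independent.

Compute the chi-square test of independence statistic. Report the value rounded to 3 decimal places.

test statistic = 7.089

Row totals [77, 46], col totals [36, 31, 56], n=123
χ² = (27−22.54)²/22.54 + (22−19.41)²/19.41 + (28−35.06)²/35.06 + (9−13.46)²/13.46 + (9−11.59)²/11.59 + (28−20.94)²/20.94 = 7.0889
df = 2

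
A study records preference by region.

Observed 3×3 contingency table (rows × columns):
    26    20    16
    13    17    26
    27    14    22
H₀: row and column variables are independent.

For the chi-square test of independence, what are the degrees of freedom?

df = (r−1)(c−1) = (3−1)·(3−1) = 4

degrees of freedom = 4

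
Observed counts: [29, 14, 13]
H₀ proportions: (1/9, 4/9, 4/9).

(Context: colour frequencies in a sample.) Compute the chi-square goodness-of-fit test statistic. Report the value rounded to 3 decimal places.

test statistic = 93.826

n = 56; E_i = n·p_i = [6.22, 24.89, 24.89]
χ² = (29−6.22)²/6.22 + (14−24.89)²/24.89 + (13−24.89)²/24.89 = 93.8259
df = 2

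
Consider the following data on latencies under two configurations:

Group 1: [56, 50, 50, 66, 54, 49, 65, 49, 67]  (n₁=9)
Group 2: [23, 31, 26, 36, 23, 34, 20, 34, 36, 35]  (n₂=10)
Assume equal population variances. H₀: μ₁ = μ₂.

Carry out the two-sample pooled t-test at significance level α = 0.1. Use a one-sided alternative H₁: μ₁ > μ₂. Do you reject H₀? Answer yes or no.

x̄₁=56.222, s₁=7.710, n₁=9
x̄₂=29.800, s₂=6.179, n₂=10
s_p² = [8·7.710² + 9·6.179²]/17 = 48.1856
SE = √(s_p²·(1/9+1/10)) = 3.1894
t = (56.222−29.800)/3.1894 = 8.2843
df = 17
p-value (one-sided, H₁ greater) = 0.00000
At α=0.1: p < α → reject H₀

reject H₀: yes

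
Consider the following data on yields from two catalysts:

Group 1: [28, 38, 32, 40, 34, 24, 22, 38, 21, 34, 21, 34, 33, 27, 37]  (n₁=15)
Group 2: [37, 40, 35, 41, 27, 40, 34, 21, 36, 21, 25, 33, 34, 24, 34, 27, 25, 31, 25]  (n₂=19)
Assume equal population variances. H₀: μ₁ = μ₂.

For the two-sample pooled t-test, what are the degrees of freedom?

df = n₁ + n₂ − 2 = 15 + 19 − 2 = 32

degrees of freedom = 32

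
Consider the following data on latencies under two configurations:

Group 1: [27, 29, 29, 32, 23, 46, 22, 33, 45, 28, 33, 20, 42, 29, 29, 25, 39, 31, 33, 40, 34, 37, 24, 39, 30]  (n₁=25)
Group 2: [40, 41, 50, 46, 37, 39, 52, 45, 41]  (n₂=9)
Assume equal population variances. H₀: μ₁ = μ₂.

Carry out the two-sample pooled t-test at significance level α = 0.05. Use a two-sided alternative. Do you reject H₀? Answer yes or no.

reject H₀: yes

x̄₁=31.960, s₁=7.009, n₁=25
x̄₂=43.444, s₂=5.126, n₂=9
s_p² = [24·7.009² + 8·5.126²]/32 = 43.4119
SE = √(s_p²·(1/25+1/9)) = 2.5613
t = (31.960−43.444)/2.5613 = -4.4839
df = 32
p-value (two-sided) = 0.00009
At α=0.05: p < α → reject H₀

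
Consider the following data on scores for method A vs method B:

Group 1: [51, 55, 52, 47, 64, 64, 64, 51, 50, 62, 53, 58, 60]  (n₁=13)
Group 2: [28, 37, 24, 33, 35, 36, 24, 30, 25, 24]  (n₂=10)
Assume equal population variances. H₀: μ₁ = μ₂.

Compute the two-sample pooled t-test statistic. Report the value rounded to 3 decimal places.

x̄₁=56.231, s₁=6.057, n₁=13
x̄₂=29.600, s₂=5.317, n₂=10
s_p² = [12·6.057² + 9·5.317²]/21 = 33.0813
SE = √(s_p²·(1/13+1/10)) = 2.4193
t = (56.231−29.600)/2.4193 = 11.0078
df = 21

test statistic = 11.008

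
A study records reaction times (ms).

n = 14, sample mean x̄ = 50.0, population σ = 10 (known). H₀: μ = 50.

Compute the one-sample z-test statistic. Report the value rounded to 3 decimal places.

SE = σ/√n = 10/√14 = 2.6726
z = (x̄−μ₀)/SE = (50.0−50)/2.6726 = 0.0000

test statistic = 0.000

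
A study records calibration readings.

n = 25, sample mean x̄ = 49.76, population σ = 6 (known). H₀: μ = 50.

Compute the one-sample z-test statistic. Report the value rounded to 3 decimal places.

SE = σ/√n = 6/√25 = 1.2000
z = (x̄−μ₀)/SE = (49.76−50)/1.2000 = -0.2000

test statistic = -0.200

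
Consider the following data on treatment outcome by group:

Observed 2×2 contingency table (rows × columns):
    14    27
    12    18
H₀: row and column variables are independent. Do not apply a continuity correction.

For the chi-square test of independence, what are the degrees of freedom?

degrees of freedom = 1

df = (r−1)(c−1) = (2−1)·(2−1) = 1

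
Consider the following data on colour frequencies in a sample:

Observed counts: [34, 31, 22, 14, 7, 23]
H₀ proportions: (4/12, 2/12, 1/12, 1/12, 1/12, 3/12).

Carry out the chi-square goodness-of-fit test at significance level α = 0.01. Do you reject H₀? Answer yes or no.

n = 131; E_i = n·p_i = [43.67, 21.83, 10.92, 10.92, 10.92, 32.75]
χ² = (34−43.67)²/43.67 + (31−21.83)²/21.83 + (22−10.92)²/10.92 + (14−10.92)²/10.92 + (7−10.92)²/10.92 + (23−32.75)²/32.75 = 22.4198
df = 5
p-value (upper-tail) = 0.00044
At α=0.01: p < α → reject H₀

reject H₀: yes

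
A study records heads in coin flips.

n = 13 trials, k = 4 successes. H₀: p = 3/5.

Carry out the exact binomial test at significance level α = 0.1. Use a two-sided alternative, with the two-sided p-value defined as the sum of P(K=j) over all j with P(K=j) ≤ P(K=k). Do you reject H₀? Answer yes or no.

Exact binomial: n=13, k=4, p₀=3/5=0.6000
P(X=j) = C(n,j)·p₀^j·(1−p₀)^(n−j); p = Σ P(X=j) over j with P(X=j) ≤ P(X=4)
p-value (two-sided) = 0.04471
At α=0.1: p < α → reject H₀

reject H₀: yes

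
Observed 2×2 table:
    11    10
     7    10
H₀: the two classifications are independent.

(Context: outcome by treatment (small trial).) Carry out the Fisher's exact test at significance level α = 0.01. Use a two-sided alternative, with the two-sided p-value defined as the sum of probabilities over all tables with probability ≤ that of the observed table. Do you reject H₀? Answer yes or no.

reject H₀: no

Margins: r₁=21, r₂=17, c₁=18, c₂=20, n=38
p_obs = C(21,11)·C(17,7)/C(38,18); sum pmf over tables with pmf ≤ p_obs
p-value (two-sided) = 0.53184
At α=0.01: p ≥ α → fail to reject H₀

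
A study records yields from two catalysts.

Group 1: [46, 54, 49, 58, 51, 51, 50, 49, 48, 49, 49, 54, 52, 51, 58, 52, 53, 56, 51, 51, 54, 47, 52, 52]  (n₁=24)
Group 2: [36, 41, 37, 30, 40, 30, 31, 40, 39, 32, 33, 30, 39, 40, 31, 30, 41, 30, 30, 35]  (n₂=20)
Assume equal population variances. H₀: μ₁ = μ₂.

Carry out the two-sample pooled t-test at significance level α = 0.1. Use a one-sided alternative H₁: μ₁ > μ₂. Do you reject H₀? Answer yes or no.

x̄₁=51.542, s₁=3.078, n₁=24
x̄₂=34.750, s₂=4.459, n₂=20
s_p² = [23·3.078² + 19·4.459²]/42 = 14.1835
SE = √(s_p²·(1/24+1/20)) = 1.1402
t = (51.542−34.750)/1.1402 = 14.7264
df = 42
p-value (one-sided, H₁ greater) = 0.00000
At α=0.1: p < α → reject H₀

reject H₀: yes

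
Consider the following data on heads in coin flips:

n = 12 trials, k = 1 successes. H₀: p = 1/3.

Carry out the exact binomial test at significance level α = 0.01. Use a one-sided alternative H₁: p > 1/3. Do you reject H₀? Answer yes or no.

reject H₀: no

Exact binomial: n=12, k=1, p₀=1/3=0.3333
P(X≥1) from Σ C(n,i)·p₀^i·(1−p₀)^(n−i)
p-value (one-sided, H₁ greater) = 0.99229
At α=0.01: p ≥ α → fail to reject H₀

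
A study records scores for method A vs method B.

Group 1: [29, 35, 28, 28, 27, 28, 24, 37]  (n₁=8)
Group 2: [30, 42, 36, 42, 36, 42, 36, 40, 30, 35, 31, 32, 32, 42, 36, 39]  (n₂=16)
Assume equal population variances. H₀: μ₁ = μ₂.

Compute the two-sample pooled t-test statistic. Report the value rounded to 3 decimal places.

x̄₁=29.500, s₁=4.309, n₁=8
x̄₂=36.312, s₂=4.453, n₂=16
s_p² = [7·4.309² + 15·4.453²]/22 = 19.4290
SE = √(s_p²·(1/8+1/16)) = 1.9086
t = (29.500−36.312)/1.9086 = -3.5693
df = 22

test statistic = -3.569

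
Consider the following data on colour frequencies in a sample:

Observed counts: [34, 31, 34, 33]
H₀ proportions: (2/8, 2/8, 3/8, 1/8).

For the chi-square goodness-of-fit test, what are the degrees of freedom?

degrees of freedom = 3

df = k − 1 = 4 − 1 = 3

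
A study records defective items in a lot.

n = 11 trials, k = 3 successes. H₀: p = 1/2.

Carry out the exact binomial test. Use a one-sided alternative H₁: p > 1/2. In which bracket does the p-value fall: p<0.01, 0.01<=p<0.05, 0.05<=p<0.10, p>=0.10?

Exact binomial: n=11, k=3, p₀=1/2=0.5000
P(X≥3) from Σ C(n,i)·p₀^i·(1−p₀)^(n−i)
p-value (one-sided, H₁ greater) = 0.96729
→ bracket: p>=0.10

p-value bracket: p>=0.10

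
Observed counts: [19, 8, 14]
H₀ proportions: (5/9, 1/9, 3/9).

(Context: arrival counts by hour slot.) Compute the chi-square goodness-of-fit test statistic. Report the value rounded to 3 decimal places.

n = 41; E_i = n·p_i = [22.78, 4.56, 13.67]
χ² = (19−22.78)²/22.78 + (8−4.56)²/4.56 + (14−13.67)²/13.67 = 3.2390
df = 2

test statistic = 3.239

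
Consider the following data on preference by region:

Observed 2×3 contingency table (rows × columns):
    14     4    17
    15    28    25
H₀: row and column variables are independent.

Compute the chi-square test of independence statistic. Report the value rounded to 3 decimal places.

test statistic = 10.013

Row totals [35, 68], col totals [29, 32, 42], n=103
χ² = (14−9.85)²/9.85 + (4−10.87)²/10.87 + (17−14.27)²/14.27 + (15−19.15)²/19.15 + (28−21.13)²/21.13 + (25−27.73)²/27.73 = 10.0133
df = 2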